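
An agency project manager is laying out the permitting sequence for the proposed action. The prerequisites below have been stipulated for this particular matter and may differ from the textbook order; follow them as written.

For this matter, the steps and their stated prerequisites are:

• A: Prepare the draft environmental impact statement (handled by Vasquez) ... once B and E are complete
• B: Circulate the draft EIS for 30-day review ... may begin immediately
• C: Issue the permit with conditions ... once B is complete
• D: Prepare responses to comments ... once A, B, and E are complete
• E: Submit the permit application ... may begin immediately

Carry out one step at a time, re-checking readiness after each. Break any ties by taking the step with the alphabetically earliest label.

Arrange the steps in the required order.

B → C → E → A → D

B and E have no prerequisites; B has the earlier label, so B is first.
Ready: C and E. C has the earlier label → C.
Next only E has its prerequisites met → E.
A is the only step now ready → A.
D needed A, B and E, now all done → D.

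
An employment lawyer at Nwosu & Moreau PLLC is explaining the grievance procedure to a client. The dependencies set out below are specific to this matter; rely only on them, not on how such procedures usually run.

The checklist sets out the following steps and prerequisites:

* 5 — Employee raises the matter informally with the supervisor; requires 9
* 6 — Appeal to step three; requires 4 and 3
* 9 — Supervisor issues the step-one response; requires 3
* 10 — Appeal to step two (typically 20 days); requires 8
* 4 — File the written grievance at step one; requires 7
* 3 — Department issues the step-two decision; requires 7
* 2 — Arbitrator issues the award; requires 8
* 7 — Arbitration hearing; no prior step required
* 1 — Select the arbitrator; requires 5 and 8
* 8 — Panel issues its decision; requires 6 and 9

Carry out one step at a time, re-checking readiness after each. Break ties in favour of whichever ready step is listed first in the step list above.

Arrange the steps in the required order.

7 is the only step with nothing outstanding, so it goes first.
Now 4 and 3 have their prerequisites met. 4 is listed earlier, so 4 next.
3 needed 7, now all done → 3.
Now 6 and 9 have their prerequisites met. 6 is listed earlier, so 6 next.
9 needed 3, now all done → 9.
Now 5 and 8 have their prerequisites met. 5 is listed earlier, so 5 next.
Next only 8 has its prerequisites met → 8.
Ready: 10, 2 and 1. 10 is listed earlier → 10.
Now 2 and 1 have their prerequisites met. 2 is listed earlier, so 2 next.
1 is the only step now ready → 1.

7, 4, 3, 6, 9, 5, 8, 10, 2, 1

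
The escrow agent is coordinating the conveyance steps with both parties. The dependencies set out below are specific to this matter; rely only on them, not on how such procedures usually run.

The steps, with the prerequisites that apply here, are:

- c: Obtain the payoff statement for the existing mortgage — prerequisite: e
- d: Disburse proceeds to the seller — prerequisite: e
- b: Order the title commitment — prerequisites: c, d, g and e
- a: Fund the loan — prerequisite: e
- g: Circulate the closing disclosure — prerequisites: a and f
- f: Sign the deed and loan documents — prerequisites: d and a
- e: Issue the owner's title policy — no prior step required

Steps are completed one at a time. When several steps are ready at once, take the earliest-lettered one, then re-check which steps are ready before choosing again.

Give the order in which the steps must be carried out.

Only e has no prerequisites, so it is first.
Now a, c and d have their prerequisites met. a has the earlier label, so a next.
Ready: c and d. c has the earlier label → c.
Next only d has its prerequisites met → d.
f needed a and d, now all done → f.
g is the only step now ready → g.
b needed c, d, e and g, now all done → b.

e a c d f g b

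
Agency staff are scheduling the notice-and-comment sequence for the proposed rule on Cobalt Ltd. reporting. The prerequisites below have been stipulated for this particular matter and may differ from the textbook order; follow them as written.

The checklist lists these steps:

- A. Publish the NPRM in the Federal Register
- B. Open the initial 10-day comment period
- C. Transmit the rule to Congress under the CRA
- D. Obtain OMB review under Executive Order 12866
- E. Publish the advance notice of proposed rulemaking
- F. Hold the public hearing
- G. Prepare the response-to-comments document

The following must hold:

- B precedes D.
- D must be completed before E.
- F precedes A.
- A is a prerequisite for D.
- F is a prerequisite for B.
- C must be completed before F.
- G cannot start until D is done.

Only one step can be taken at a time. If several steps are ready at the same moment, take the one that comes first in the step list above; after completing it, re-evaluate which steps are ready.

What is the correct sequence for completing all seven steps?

C F A B D E G

C has no prerequisites → C first.
F needed C, now all done → F.
A and B are both available; A is listed earlier → A.
B needed F, now all done → B.
D needed A and B, now all done → D.
Now E and G have their prerequisites met. E is listed earlier, so E next.
G needed D, now all done → G.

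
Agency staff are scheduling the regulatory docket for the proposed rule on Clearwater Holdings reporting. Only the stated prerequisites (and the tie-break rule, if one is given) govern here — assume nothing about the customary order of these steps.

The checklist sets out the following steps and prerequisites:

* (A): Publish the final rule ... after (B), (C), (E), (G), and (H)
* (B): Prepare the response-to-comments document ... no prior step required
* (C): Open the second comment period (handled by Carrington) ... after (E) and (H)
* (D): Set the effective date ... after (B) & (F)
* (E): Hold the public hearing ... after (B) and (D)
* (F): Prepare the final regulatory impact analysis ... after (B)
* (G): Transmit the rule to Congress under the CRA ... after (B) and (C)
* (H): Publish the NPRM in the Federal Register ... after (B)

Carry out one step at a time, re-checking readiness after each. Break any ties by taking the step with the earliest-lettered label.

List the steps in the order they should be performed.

(B) is the only step with nothing outstanding, so it goes first.
(F) and (H) are both available; (F) has the earlier label → (F).
(D) now also ready, so the ready set is {(D), (H)}; (D) has the earlier label → (D).
Ready: (E) and (H). (E) has the earlier label → (E).
That leaves (H) as the only ready step → (H).
(C) needed (E) and (H), now all done → (C).
(G) is the only step now ready → (G).
(A) needed (B), (C), (E), (G) and (H), now all done → (A).

(B) → (F) → (D) → (E) → (H) → (C) → (G) → (A)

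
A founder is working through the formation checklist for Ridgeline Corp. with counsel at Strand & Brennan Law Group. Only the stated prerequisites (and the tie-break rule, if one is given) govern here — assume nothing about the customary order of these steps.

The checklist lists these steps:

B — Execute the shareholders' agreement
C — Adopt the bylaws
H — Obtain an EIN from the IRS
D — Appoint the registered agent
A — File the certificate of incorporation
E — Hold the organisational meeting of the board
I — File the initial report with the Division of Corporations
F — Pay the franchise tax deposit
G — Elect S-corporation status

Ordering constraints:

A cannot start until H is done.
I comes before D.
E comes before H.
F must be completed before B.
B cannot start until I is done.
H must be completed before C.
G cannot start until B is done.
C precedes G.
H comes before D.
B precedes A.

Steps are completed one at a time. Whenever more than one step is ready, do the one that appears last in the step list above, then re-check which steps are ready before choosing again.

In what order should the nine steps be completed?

F → I → E → H → D → C → B → G → A

Nothing is required for F, I and E. F is listed later → F first.
Ready: I and E. I is listed later → I.
B now also ready, so the ready set is {E, B}; E is listed later → E.
H now also ready, so the ready set is {H, B}; H is listed later → H.
Ready: D, C and B. D is listed later → D.
Ready: C and B. C is listed later → C.
Next only B has its prerequisites met → B.
Ready: G and A. G is listed later → G.
A is the only step now ready → A.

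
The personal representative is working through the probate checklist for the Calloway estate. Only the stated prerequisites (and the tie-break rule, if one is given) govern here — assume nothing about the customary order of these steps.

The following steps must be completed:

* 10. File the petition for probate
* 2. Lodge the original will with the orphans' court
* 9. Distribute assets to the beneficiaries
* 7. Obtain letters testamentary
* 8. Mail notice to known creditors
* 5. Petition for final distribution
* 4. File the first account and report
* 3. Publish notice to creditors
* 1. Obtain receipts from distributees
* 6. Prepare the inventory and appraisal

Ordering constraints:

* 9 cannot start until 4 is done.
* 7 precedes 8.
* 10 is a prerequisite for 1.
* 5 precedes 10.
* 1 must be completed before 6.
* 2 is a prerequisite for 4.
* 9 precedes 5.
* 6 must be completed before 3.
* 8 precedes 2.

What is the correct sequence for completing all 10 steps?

7, 8, 2, 4, 9, 5, 10, 1, 6, 3

7 has no prerequisites → 7 first.
8 needed 7, now all done → 8.
2 is the only step now ready → 2.
4 needed 2, now all done → 4.
Next only 9 has its prerequisites met → 9.
That leaves 5 as the only ready step → 5.
Next only 10 has its prerequisites met → 10.
That leaves 1 as the only ready step → 1.
That leaves 6 as the only ready step → 6.
3 is the only step now ready → 3.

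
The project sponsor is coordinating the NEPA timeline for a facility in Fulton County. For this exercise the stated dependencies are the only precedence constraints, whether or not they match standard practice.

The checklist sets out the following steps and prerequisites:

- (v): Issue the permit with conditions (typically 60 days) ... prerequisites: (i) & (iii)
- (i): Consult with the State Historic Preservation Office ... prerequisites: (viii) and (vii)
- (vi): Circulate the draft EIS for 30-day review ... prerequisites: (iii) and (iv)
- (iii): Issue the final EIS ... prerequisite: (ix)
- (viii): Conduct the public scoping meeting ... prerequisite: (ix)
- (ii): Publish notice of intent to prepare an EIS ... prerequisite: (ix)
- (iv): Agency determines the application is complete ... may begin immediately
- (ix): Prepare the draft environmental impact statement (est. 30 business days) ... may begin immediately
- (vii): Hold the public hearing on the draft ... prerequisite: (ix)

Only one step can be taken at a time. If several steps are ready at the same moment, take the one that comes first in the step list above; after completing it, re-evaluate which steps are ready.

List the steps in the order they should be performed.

(iv), (ix), (iii), (vi), (viii), (ii), (vii), (i), (v)

Nothing is required for (iv) and (ix). (iv) is listed earlier → (iv) first.
Next only (ix) has its prerequisites met → (ix).
(iii), (viii), (ii) and (vii) are all available; (iii) is listed earlier → (iii).
(vi) now also ready, so the ready set is {(vi), (viii), (ii), (vii)}; (vi) is listed earlier → (vi).
Now (viii), (ii) and (vii) have their prerequisites met. (viii) is listed earlier, so (viii) next.
Now (ii) and (vii) have their prerequisites met. (ii) is listed earlier, so (ii) next.
Next only (vii) has its prerequisites met → (vii).
Next only (i) has its prerequisites met → (i).
Next only (v) has its prerequisites met → (v).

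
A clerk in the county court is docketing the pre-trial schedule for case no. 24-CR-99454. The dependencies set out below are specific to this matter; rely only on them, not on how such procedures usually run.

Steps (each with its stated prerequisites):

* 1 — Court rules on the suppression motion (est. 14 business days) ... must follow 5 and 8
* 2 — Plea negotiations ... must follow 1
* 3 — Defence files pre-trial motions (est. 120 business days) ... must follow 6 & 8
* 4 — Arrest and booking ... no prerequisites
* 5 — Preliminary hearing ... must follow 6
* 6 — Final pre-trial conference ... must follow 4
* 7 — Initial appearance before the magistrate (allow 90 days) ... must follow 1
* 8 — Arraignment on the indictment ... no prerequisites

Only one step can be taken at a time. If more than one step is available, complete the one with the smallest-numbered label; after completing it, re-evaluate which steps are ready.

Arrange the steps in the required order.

4 6 5 8 1 2 3 7

4 and 8 have no prerequisites; 4 has the earlier label, so 4 is first.
Ready: 6 and 8. 6 has the earlier label → 6.
5 now also ready, so the ready set is {5, 8}; 5 has the earlier label → 5.
8 is the only step now ready → 8.
Ready: 1 and 3. 1 has the earlier label → 1.
2 and 7 now also ready, so the ready set is {2, 3, 7}; 2 has the earlier label → 2.
3 and 7 are both available; 3 has the earlier label → 3.
Next only 7 has its prerequisites met → 7.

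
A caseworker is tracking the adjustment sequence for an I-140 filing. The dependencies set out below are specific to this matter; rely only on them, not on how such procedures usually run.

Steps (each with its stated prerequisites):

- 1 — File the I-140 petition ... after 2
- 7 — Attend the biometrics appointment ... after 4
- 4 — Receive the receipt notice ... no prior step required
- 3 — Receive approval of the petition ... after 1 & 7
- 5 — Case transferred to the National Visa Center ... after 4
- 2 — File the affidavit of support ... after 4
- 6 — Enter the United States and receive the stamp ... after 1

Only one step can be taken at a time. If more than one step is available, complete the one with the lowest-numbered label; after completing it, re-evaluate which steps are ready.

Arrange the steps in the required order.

4 2 1 5 6 7 3

4 is the only step with nothing outstanding, so it goes first.
Ready: 2, 5 and 7. 2 has the earlier label → 2.
1 now also ready, so the ready set is {1, 5, 7}; 1 has the earlier label → 1.
6 now also ready, so the ready set is {5, 6, 7}; 5 has the earlier label → 5.
Now 6 and 7 have their prerequisites met. 6 has the earlier label, so 6 next.
That leaves 7 as the only ready step → 7.
3 needed 1 and 7, now all done → 3.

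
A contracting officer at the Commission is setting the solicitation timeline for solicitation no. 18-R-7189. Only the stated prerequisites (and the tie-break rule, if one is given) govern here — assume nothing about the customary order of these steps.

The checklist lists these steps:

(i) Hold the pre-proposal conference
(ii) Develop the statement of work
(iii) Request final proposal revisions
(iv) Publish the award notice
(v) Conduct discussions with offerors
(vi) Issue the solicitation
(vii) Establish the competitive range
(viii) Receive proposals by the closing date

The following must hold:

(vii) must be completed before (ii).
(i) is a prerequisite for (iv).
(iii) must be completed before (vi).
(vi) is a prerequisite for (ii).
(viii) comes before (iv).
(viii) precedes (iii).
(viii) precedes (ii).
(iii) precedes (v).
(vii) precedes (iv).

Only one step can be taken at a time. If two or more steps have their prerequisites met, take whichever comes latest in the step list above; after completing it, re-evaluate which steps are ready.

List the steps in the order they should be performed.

(viii), (vii) and (i) have no prerequisites; (viii) is listed later, so (viii) is first.
(iii) now also ready, so the ready set is {(vii), (iii), (i)}; (vii) is listed later → (vii).
(iii) and (i) are both available; (iii) is listed later → (iii).
(vi) and (v) now also ready, so the ready set is {(vi), (v), (i)}; (vi) is listed later → (vi).
Now (v), (ii) and (i) have their prerequisites met. (v) is listed later, so (v) next.
Ready: (ii) and (i). (ii) is listed later → (ii).
That leaves (i) as the only ready step → (i).
That leaves (iv) as the only ready step → (iv).

(viii), (vii), (iii), (vi), (v), (ii), (i), (iv)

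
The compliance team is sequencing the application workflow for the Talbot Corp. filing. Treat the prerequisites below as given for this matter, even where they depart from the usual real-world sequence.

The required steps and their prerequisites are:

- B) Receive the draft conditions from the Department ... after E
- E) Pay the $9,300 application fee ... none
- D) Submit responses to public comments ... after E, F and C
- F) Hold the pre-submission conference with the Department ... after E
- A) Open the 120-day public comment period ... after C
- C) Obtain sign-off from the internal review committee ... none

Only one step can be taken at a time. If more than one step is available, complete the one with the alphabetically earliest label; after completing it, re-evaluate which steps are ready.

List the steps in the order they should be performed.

Nothing is required for C and E. C has the earlier label → C first.
A now also ready, so the ready set is {A, E}; A has the earlier label → A.
That leaves E as the only ready step → E.
B and F are both available; B has the earlier label → B.
F needed E, now all done → F.
D is the only step now ready → D.

C A E B F D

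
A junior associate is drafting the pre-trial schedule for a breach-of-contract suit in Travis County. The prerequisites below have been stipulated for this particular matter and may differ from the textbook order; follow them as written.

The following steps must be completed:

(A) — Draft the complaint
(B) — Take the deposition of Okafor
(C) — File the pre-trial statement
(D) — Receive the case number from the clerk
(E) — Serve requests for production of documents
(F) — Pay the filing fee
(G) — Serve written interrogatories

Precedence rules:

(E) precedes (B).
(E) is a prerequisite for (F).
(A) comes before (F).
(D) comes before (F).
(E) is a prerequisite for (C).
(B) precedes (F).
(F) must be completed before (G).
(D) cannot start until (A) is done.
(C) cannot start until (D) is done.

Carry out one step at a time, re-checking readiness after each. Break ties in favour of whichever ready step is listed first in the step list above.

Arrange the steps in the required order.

(A), (D), (E), (B), (C), (F), (G)

(A) and (E) have no prerequisites; (A) is listed earlier, so (A) is first.
Ready: (D) and (E). (D) is listed earlier → (D).
That leaves (E) as the only ready step → (E).
Now (B) and (C) have their prerequisites met. (B) is listed earlier, so (B) next.
Ready: (C) and (F). (C) is listed earlier → (C).
(F) needed (A), (B), (D) and (E), now all done → (F).
Next only (G) has its prerequisites met → (G).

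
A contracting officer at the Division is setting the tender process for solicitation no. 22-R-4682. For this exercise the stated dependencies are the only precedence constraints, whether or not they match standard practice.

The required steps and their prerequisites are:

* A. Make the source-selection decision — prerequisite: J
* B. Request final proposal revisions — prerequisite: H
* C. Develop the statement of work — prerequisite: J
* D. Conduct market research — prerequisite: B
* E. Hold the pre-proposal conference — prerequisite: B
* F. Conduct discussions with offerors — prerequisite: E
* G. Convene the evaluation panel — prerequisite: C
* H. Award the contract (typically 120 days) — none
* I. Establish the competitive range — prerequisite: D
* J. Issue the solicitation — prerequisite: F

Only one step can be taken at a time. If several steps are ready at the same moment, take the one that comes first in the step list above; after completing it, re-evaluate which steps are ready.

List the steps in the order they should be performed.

H → B → D → E → F → I → J → A → C → G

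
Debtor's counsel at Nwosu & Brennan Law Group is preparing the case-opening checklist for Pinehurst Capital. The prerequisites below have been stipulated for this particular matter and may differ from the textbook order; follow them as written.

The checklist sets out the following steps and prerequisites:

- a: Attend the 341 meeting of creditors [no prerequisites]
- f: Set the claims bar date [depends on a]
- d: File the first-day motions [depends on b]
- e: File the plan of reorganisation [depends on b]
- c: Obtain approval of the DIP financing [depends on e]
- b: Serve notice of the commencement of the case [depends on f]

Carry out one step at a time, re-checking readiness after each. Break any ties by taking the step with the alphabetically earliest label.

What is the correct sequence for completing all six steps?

a f b d e c

a has no prerequisites → a first.
f needed a, now all done → f.
b needed f, now all done → b.
d and e are both available; d has the earlier label → d.
e is the only step now ready → e.
c needed e, now all done → c.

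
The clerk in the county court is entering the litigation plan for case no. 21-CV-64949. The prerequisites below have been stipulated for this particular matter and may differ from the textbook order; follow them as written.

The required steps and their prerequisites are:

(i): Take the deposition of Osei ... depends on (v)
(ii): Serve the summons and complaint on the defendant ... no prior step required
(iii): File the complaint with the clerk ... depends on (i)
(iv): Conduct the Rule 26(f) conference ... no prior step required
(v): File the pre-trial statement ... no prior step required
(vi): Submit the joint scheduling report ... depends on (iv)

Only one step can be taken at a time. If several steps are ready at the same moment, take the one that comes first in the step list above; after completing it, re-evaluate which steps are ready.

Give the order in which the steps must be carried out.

(ii) (iv) (v) (i) (iii) (vi)

(ii), (iv) and (v) have no prerequisites; (ii) is listed earlier, so (ii) is first.
(iv) and (v) are both available; (iv) is listed earlier → (iv).
(vi) now also ready, so the ready set is {(v), (vi)}; (v) is listed earlier → (v).
(i) now also ready, so the ready set is {(i), (vi)}; (i) is listed earlier → (i).
Ready: (iii) and (vi). (iii) is listed earlier → (iii).
That leaves (vi) as the only ready step → (vi).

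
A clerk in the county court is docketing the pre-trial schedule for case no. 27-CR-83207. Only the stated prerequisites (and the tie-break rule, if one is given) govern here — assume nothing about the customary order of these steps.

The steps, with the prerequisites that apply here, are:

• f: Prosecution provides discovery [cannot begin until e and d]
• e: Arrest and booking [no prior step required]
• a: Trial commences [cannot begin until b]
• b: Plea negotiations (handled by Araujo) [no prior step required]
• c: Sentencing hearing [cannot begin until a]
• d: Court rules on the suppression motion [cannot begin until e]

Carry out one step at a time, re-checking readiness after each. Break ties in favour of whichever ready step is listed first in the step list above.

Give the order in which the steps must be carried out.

e, b, a, c, d, f

Nothing is required for e and b. e is listed earlier → e first.
d now also ready, so the ready set is {b, d}; b is listed earlier → b.
a now also ready, so the ready set is {a, d}; a is listed earlier → a.
Now c and d have their prerequisites met. c is listed earlier, so c next.
d is the only step now ready → d.
Next only f has its prerequisites met → f.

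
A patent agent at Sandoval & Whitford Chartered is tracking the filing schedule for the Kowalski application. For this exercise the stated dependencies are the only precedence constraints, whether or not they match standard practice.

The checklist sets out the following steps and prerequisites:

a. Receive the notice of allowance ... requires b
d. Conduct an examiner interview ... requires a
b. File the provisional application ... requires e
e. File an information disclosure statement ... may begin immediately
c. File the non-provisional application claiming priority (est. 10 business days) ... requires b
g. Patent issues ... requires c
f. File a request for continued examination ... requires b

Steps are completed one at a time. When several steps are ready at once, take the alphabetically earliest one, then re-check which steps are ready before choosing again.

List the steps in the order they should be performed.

e, b, a, c, d, f, g

Only e has no prerequisites, so it is first.
b needed e, now all done → b.
a, c and f are all available; a has the earlier label → a.
Ready: c, d and f. c has the earlier label → c.
d, f and g are all available; d has the earlier label → d.
Now f and g have their prerequisites met. f has the earlier label, so f next.
Next only g has its prerequisites met → g.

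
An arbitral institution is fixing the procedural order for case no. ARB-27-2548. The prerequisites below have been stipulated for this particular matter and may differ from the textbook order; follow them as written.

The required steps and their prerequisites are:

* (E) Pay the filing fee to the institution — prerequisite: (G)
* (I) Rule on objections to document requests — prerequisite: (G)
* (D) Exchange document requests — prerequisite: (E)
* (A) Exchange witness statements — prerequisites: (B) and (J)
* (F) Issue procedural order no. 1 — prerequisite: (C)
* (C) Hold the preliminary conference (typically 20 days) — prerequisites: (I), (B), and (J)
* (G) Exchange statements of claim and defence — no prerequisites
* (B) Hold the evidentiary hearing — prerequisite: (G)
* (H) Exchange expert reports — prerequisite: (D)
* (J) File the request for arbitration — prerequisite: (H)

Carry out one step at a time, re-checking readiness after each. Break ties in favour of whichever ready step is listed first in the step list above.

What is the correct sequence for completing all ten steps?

(G), (E), (I), (D), (B), (H), (J), (A), (C), (F)

(G) is the only step with nothing outstanding, so it goes first.
Ready: (E), (I) and (B). (E) is listed earlier → (E).
(D) now also ready, so the ready set is {(I), (D), (B)}; (I) is listed earlier → (I).
Now (D) and (B) have their prerequisites met. (D) is listed earlier, so (D) next.
Now (B) and (H) have their prerequisites met. (B) is listed earlier, so (B) next.
That leaves (H) as the only ready step → (H).
(J) is the only step now ready → (J).
Now (A) and (C) have their prerequisites met. (A) is listed earlier, so (A) next.
(C) is the only step now ready → (C).
(F) is the only step now ready → (F).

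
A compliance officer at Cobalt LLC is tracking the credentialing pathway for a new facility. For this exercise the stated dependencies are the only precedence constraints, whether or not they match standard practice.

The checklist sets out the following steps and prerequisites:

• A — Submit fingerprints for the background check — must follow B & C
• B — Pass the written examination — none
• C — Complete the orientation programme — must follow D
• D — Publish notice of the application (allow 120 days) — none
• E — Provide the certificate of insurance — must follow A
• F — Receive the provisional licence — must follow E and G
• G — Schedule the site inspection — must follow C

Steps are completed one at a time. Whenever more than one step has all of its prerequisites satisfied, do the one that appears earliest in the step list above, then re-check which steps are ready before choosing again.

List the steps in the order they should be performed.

Nothing is required for B and D. B is listed earlier → B first.
D is the only step now ready → D.
C is the only step now ready → C.
A and G are both available; A is listed earlier → A.
E now also ready, so the ready set is {E, G}; E is listed earlier → E.
G is the only step now ready → G.
F is the only step now ready → F.

B, D, C, A, E, G, F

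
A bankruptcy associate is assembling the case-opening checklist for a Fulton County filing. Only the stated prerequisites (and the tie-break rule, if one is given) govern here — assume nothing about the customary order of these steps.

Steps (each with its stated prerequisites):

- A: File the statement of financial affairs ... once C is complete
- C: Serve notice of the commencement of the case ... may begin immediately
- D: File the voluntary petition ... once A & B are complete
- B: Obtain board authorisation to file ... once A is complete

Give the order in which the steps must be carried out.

C, A, B, D

C is the only step with nothing outstanding, so it goes first.
A needed C, now all done → A.
That leaves B as the only ready step → B.
Next only D has its prerequisites met → D.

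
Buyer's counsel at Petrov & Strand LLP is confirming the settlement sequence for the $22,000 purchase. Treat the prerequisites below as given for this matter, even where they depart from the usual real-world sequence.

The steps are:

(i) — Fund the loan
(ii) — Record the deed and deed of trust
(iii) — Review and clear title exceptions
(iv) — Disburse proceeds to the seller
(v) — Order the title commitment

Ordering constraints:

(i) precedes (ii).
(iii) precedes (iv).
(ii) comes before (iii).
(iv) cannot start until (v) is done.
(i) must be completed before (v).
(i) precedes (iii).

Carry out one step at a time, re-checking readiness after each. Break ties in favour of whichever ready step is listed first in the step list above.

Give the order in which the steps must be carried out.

(i) has no prerequisites → (i) first.
Ready: (ii) and (v). (ii) is listed earlier → (ii).
(iii) now also ready, so the ready set is {(iii), (v)}; (iii) is listed earlier → (iii).
That leaves (v) as the only ready step → (v).
(iv) needed (iii) and (v), now all done → (iv).

(i) → (ii) → (iii) → (v) → (iv)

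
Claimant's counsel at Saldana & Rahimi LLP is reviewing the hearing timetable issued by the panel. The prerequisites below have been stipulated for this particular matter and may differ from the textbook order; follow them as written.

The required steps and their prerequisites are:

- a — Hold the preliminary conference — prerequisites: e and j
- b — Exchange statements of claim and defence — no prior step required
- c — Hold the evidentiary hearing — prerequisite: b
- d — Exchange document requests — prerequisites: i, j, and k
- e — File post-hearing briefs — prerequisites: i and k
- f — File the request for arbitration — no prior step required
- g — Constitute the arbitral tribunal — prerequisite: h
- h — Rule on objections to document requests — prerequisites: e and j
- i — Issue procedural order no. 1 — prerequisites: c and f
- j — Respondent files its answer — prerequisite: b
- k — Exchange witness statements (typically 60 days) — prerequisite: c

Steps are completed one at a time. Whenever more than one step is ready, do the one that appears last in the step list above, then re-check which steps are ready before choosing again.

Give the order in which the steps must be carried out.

f, b, j, c, k, i, e, h, g, d, a

Nothing is required for f and b. f is listed later → f first.
b is the only step now ready → b.
j and c are both available; j is listed later → j.
c is the only step now ready → c.
Now k and i have their prerequisites met. k is listed later, so k next.
i is the only step now ready → i.
Now e and d have their prerequisites met. e is listed later, so e next.
Now h, d and a have their prerequisites met. h is listed later, so h next.
g, d and a are all available; g is listed later → g.
d and a are both available; d is listed later → d.
a needed j and e, now all done → a.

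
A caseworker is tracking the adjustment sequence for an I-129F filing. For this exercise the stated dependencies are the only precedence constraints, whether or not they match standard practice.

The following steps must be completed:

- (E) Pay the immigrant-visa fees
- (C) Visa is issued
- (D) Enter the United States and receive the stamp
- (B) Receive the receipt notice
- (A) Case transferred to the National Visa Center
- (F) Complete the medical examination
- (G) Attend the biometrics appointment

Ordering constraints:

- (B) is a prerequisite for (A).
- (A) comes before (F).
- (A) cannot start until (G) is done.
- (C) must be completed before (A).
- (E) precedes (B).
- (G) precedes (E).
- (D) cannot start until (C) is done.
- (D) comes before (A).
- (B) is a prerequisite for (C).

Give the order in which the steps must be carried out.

(G) (E) (B) (C) (D) (A) (F)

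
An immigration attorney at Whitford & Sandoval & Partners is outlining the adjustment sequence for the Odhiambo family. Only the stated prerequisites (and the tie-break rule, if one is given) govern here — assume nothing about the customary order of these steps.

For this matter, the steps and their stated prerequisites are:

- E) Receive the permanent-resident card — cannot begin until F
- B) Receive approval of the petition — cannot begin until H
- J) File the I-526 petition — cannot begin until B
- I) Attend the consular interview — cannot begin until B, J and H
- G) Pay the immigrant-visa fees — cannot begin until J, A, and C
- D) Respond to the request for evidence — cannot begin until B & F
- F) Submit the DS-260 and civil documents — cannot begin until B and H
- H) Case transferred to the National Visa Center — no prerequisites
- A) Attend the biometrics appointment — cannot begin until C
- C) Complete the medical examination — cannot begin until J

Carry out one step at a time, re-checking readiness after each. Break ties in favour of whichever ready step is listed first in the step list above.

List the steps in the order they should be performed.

H has no prerequisites → H first.
That leaves B as the only ready step → B.
Ready: J and F. J is listed earlier → J.
I and C now also ready, so the ready set is {I, F, C}; I is listed earlier → I.
F and C are both available; F is listed earlier → F.
Now E, D and C have their prerequisites met. E is listed earlier, so E next.
Ready: D and C. D is listed earlier → D.
Next only C has its prerequisites met → C.
That leaves A as the only ready step → A.
That leaves G as the only ready step → G.

H, B, J, I, F, E, D, C, A, G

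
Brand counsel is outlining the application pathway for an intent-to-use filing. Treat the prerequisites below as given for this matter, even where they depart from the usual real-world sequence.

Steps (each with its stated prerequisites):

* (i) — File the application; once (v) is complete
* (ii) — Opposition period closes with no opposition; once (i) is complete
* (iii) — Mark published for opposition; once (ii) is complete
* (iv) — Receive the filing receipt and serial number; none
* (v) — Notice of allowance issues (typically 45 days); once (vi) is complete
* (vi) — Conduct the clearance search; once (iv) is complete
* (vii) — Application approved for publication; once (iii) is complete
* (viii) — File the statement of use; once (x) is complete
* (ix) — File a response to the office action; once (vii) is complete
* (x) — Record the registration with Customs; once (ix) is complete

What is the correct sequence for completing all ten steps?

Only (iv) has no prerequisites, so it is first.
(vi) needed (iv), now all done → (vi).
(v) needed (vi), now all done → (v).
(i) needed (v), now all done → (i).
That leaves (ii) as the only ready step → (ii).
(iii) is the only step now ready → (iii).
(vii) is the only step now ready → (vii).
(ix) needed (vii), now all done → (ix).
(x) needed (ix), now all done → (x).
(viii) is the only step now ready → (viii).

(iv), (vi), (v), (i), (ii), (iii), (vii), (ix), (x), (viii)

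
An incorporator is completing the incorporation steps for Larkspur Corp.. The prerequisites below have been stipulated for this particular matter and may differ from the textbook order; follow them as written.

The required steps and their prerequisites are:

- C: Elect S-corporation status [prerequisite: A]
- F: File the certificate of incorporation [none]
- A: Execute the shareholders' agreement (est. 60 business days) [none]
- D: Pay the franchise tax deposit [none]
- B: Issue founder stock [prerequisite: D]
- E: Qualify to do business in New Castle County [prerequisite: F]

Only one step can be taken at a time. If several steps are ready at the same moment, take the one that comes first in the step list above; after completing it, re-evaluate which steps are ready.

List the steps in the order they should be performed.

F, A, C, D, B, E

Nothing is required for F, A and D. F is listed earlier → F first.
Now A, D and E have their prerequisites met. A is listed earlier, so A next.
C now also ready, so the ready set is {C, D, E}; C is listed earlier → C.
D and E are both available; D is listed earlier → D.
B now also ready, so the ready set is {B, E}; B is listed earlier → B.
Next only E has its prerequisites met → E.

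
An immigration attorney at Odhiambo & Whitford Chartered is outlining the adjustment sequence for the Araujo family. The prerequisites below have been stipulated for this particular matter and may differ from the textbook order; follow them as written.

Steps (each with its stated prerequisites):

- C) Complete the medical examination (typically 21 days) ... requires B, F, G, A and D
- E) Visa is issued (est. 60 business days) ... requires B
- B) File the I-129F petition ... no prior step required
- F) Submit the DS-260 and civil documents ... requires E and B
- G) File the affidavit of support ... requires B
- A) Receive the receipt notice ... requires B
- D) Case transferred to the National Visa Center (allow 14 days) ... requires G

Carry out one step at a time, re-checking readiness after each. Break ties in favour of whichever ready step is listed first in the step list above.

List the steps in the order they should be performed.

B has no prerequisites → B first.
E, G and A are all available; E is listed earlier → E.
F now also ready, so the ready set is {F, G, A}; F is listed earlier → F.
Ready: G and A. G is listed earlier → G.
D now also ready, so the ready set is {A, D}; A is listed earlier → A.
That leaves D as the only ready step → D.
That leaves C as the only ready step → C.

B, E, F, G, A, D, C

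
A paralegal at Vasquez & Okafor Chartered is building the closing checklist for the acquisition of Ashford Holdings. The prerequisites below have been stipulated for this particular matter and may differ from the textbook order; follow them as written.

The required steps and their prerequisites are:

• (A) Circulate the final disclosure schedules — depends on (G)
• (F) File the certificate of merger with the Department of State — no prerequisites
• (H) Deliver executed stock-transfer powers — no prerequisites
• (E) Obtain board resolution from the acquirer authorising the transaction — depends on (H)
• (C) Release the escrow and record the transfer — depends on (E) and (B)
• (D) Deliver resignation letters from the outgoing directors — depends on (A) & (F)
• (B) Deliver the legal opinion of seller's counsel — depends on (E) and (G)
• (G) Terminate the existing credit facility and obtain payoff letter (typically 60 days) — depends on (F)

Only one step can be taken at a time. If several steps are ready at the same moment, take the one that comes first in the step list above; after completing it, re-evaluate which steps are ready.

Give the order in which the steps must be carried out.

(F), (H), (E), (G), (A), (D), (B), (C)

Nothing is required for (F) and (H). (F) is listed earlier → (F) first.
(G) now also ready, so the ready set is {(H), (G)}; (H) is listed earlier → (H).
(E) now also ready, so the ready set is {(E), (G)}; (E) is listed earlier → (E).
(G) needed (F), now all done → (G).
Now (A) and (B) have their prerequisites met. (A) is listed earlier, so (A) next.
(D) now also ready, so the ready set is {(D), (B)}; (D) is listed earlier → (D).
Next only (B) has its prerequisites met → (B).
Next only (C) has its prerequisites met → (C).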